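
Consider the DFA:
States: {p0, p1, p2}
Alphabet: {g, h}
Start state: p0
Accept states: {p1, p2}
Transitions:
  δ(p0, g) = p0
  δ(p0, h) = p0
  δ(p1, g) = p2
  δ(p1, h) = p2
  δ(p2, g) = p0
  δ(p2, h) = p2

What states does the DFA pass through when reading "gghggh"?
read 'g': p0 → p0
  read 'g': p0 → p0
  read 'h': p0 → p0
  read 'g': p0 → p0
  read 'g': p0 → p0
  read 'h': p0 → p0
p0 -> p0 -> p0 -> p0 -> p0 -> p0 -> p0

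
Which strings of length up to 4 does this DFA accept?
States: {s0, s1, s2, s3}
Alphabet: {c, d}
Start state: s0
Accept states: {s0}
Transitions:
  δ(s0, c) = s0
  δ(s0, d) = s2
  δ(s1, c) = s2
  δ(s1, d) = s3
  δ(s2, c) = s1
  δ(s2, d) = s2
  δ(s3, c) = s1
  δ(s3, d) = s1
ε, c, cc, ccc, cccc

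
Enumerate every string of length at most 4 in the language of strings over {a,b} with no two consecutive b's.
ε, a, b, aa, ab, ba, aaa, aab, aba, baa, bab, aaaa, aaab, aaba, abaa, abab, baaa, baab, baba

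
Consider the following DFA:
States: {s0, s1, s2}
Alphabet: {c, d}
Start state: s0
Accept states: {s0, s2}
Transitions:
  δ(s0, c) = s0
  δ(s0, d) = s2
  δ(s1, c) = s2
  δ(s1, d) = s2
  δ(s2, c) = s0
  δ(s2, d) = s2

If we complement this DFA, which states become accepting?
Complement accept states = All states \ Original accept states
= {s0, s1, s2} \ {s0, s2}
{s1}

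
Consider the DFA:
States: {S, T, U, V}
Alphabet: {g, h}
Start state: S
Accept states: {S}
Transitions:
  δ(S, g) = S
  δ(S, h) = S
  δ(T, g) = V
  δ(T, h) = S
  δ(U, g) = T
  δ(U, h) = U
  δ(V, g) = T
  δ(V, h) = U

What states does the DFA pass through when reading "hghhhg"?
read 'h': S → S
  read 'g': S → S
  read 'h': S → S
  read 'h': S → S
  read 'h': S → S
  read 'g': S → S
S -> S -> S -> S -> S -> S -> S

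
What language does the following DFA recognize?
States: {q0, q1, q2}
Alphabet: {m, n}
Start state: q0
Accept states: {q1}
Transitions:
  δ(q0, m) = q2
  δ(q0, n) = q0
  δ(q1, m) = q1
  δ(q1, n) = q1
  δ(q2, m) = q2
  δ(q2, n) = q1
Testing a few strings:
  'n' → reject
  'mmm' → reject
  'mm' → reject
  'mmnm' → accept
State roles: q0=no m seen yet; q1=substring mn seen; q2=seen a m, waiting for n
All strings over {m,n} containing the substring mn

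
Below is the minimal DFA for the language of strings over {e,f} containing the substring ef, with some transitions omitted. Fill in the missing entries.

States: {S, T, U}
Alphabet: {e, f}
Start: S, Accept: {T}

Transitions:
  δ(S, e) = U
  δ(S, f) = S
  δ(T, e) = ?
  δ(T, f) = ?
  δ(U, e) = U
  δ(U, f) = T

From the language and accept set, identify what each state tracks — S: no e seen yet; T: substring ef seen; U: seen a e, waiting for f.
Each missing δ(q, a) is the state matching the new tracked value after reading a.
δ(T, e) = T; δ(T, f) = T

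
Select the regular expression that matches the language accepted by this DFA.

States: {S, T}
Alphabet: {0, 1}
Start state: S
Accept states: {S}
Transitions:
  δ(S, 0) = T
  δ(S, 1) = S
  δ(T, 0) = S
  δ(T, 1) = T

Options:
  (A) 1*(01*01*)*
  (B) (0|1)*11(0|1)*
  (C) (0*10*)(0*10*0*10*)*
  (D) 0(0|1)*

Check each option against the DFA on short strings; one disagreement eliminates an option:
  (A) 1*(01*01*)*: agrees with the DFA on every string of length ≤ 6
  (B) (0|1)*11(0|1)*: on ε the DFA stays in S and accepts (S ∈ Accept), but the regex does not match it → eliminate
  (C) (0*10*)(0*10*0*10*)*: on ε the DFA stays in S and accepts (S ∈ Accept), but the regex does not match it → eliminate
  (D) 0(0|1)*: on ε the DFA stays in S and accepts (S ∈ Accept), but the regex does not match it → eliminate
Only (A) is consistent with the DFA.
(A) 1*(01*01*)*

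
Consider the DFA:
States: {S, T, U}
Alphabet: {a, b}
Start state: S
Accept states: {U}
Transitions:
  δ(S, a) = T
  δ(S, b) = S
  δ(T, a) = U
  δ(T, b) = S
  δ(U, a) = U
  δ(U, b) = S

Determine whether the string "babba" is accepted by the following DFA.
Processing string "babba":
  S --b--> S
  S --a--> T
  T --b--> S
  S --b--> S
  S --a--> T
Final state: T
Accept states: {U}
No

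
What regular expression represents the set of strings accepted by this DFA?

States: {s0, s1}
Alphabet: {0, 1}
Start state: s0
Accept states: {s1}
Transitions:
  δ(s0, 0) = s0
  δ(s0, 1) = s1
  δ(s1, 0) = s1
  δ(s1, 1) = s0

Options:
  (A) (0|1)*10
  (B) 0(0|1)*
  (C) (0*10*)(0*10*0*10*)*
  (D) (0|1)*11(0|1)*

Check each option against the DFA on short strings; one disagreement eliminates an option:
  (A) (0|1)*10: on '1' the DFA goes s0 → s1 and accepts (s1 ∈ Accept), but the regex does not match it → eliminate
  (B) 0(0|1)*: on '0' the DFA goes s0 → s0 and rejects (s0 ∉ Accept), but the regex matches it → eliminate
  (C) (0*10*)(0*10*0*10*)*: agrees with the DFA on every string of length ≤ 6
  (D) (0|1)*11(0|1)*: on '1' the DFA goes s0 → s1 and accepts (s1 ∈ Accept), but the regex does not match it → eliminate
Only (C) is consistent with the DFA.
(C) (0*10*)(0*10*0*10*)*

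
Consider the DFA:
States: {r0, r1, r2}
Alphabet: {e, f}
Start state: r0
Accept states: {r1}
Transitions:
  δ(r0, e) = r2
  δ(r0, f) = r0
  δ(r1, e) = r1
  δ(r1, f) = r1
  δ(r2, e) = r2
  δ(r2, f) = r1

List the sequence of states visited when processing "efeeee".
read 'e': r0 → r2
  read 'f': r2 → r1
  read 'e': r1 → r1
  read 'e': r1 → r1
  read 'e': r1 → r1
  read 'e': r1 → r1
r0 -> r2 -> r1 -> r1 -> r1 -> r1 -> r1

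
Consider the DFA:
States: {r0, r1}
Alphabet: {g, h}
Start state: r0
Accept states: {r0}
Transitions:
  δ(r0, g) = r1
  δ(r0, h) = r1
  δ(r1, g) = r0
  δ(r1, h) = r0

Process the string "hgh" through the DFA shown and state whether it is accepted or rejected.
Processing string "hgh":
  r0 --h--> r1
  r1 --g--> r0
  r0 --h--> r1
Final state: r1
Accept states: {r0}
No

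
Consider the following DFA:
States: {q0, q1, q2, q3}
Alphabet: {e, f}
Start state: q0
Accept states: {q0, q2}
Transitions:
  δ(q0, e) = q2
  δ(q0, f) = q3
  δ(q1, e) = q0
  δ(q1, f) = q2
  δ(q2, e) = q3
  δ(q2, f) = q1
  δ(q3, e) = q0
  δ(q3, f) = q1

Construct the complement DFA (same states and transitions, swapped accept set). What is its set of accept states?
Complement accept states = All states \ Original accept states
= {q0, q1, q2, q3} \ {q0, q2}
{q1, q3}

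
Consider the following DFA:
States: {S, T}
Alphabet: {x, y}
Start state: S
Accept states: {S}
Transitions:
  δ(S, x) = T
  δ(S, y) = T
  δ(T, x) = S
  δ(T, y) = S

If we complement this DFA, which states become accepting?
Complement accept states = All states \ Original accept states
= {S, T} \ {S}
{T}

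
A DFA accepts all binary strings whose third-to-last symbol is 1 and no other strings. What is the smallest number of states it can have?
By Myhill–Nerode, count the distinguishable equivalence classes: 2^3 = 8 classes — the DFA must remember the last 3 symbols read; every pair of distinct length-3 suffixes is distinguishable by some continuation.
8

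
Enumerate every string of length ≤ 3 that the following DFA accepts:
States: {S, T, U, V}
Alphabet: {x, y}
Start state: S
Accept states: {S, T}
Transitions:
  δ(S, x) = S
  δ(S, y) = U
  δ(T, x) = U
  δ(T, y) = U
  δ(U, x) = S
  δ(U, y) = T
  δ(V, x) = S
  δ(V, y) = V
ε, x, xx, yx, yy, xxx, xyx, xyy, yxx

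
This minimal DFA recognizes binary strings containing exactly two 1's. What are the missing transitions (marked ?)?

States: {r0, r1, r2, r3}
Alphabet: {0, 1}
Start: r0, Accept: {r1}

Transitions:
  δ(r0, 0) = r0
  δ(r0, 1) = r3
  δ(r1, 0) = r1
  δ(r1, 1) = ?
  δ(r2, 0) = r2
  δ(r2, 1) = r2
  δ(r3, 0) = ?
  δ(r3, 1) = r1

From the language and accept set, identify what each state tracks — r0: zero 1's; r1: two 1's; r2: ≥ three 1's (dead); r3: one 1.
Each missing δ(q, a) is the state matching the new tracked value after reading a.
δ(r1, 1) = r2; δ(r3, 0) = r3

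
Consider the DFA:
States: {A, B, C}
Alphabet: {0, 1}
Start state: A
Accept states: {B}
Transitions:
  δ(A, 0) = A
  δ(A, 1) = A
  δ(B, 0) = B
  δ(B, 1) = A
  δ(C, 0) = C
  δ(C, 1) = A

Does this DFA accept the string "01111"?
Processing string "01111":
  A --0--> A
  A --1--> A
  A --1--> A
  A --1--> A
  A --1--> A
Final state: A
Accept states: {B}
No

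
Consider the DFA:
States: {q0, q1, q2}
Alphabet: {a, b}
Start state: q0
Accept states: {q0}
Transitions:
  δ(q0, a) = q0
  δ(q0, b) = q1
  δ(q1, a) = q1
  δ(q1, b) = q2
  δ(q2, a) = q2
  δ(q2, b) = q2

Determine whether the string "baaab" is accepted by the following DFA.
Processing string "baaab":
  q0 --b--> q1
  q1 --a--> q1
  q1 --a--> q1
  q1 --a--> q1
  q1 --b--> q2
Final state: q2
Accept states: {q0}
No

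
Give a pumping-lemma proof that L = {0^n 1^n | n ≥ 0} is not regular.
Assume L is regular with pumping length p. Idea: pumping the 0-block changes the count balance.
Choose s = 0^p 1^p (length 2p ≥ p). By the pumping lemma, s = xyz with |xy| ≤ p, |y| > 0. So y = 0^k for some k > 0 (since xy is entirely within the 0's). Pumping gives xy²z = 0^(p+k) 1^p, which is not in L since p+k ≠ p.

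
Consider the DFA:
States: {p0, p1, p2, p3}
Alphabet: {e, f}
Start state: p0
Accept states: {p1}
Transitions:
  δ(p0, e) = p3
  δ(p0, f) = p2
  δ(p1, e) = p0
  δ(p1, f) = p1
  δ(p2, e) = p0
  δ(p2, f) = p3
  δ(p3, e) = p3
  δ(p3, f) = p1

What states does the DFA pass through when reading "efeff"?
read 'e': p0 → p3
  read 'f': p3 → p1
  read 'e': p1 → p0
  read 'f': p0 → p2
  read 'f': p2 → p3
p0 -> p3 -> p1 -> p0 -> p2 -> p3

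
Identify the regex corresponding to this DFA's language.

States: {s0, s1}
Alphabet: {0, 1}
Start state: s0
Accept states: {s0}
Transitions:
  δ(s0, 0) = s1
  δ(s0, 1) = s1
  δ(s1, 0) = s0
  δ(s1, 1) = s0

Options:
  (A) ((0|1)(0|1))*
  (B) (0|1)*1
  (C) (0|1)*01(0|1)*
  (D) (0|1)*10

Check each option against the DFA on short strings; one disagreement eliminates an option:
  (A) ((0|1)(0|1))*: agrees with the DFA on every string of length ≤ 6
  (B) (0|1)*1: on ε the DFA stays in s0 and accepts (s0 ∈ Accept), but the regex does not match it → eliminate
  (C) (0|1)*01(0|1)*: on ε the DFA stays in s0 and accepts (s0 ∈ Accept), but the regex does not match it → eliminate
  (D) (0|1)*10: on ε the DFA stays in s0 and accepts (s0 ∈ Accept), but the regex does not match it → eliminate
Only (A) is consistent with the DFA.
(A) ((0|1)(0|1))*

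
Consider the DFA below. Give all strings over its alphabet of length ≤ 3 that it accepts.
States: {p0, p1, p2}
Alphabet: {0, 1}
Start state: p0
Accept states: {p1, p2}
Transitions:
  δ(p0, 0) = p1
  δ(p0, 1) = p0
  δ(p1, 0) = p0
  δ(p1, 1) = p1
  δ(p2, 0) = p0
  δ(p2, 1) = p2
0, 01, 10, 000, 011, 101, 110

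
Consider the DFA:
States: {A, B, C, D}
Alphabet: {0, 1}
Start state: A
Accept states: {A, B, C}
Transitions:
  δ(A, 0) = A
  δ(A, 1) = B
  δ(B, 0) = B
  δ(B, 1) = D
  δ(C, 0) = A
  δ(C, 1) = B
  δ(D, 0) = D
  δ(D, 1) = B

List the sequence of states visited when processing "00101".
read '0': A → A
  read '0': A → A
  read '1': A → B
  read '0': B → B
  read '1': B → D
A -> A -> A -> B -> B -> D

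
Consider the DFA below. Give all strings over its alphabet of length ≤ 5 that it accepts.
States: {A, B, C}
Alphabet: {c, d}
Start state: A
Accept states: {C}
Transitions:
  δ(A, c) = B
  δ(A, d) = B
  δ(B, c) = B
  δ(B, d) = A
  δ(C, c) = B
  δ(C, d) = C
None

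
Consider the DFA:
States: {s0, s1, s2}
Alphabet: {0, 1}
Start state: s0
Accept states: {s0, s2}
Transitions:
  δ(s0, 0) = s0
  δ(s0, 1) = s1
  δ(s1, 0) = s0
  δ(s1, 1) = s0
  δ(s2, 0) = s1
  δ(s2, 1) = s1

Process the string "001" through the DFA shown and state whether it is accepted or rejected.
Processing string "001":
  s0 --0--> s0
  s0 --0--> s0
  s0 --1--> s1
Final state: s1
Accept states: {s0, s2}
No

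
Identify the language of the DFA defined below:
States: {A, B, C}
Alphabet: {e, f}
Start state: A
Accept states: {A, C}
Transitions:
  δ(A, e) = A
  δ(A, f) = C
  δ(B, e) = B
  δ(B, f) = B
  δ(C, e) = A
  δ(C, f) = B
Testing a few strings:
  'f' → accept
  'fe' → accept
  'fee' → accept
  'ffff' → reject
State roles: A=last symbol not f (ok); B=saw ff (dead); C=last symbol f (ok)
All strings over {e,f} with no two consecutive f's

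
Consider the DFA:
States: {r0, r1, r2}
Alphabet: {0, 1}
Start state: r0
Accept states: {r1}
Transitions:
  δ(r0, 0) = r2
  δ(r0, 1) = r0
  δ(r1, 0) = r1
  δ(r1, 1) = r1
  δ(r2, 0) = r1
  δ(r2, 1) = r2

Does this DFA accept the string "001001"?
Processing string "001001":
  r0 --0--> r2
  r2 --0--> r1
  r1 --1--> r1
  r1 --0--> r1
  r1 --0--> r1
  r1 --1--> r1
Final state: r1
Accept states: {r1}
Yes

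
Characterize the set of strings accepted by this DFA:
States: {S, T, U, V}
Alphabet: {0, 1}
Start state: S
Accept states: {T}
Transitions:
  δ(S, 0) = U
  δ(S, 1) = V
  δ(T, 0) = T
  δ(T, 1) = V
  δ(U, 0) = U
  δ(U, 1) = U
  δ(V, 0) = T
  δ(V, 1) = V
Testing a few strings:
  '100' → accept
  '11' → reject
  '001' → reject
  '1' → reject
State roles: S=no input read; T=started with 1, last symbol 0; U=started with 0 (dead); V=started with 1, last symbol 1
All binary strings that start with 1 and end with 0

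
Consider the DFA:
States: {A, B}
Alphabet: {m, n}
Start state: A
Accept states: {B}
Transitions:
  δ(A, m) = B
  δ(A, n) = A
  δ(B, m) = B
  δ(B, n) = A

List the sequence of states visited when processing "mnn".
read 'm': A → B
  read 'n': B → A
  read 'n': A → A
A -> B -> A -> A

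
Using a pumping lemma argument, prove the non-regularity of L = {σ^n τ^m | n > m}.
Assume L is regular with pumping length p. Idea: pumping down the σ-block drops the σ-count to at most the τ-count.
Choose s = σ^(p+1) τ^p ∈ L (|s| = 2p+1 ≥ p). By the pumping lemma, s = xyz with |xy| ≤ p, |y| > 0, so y = σ^k with k ≥ 1. Take i = 0: xz = σ^(p+1−k) τ^p. Since k ≥ 1, p+1−k ≤ p, so the number of σ's is no longer strictly greater than the number of τ's, hence xz ∉ L.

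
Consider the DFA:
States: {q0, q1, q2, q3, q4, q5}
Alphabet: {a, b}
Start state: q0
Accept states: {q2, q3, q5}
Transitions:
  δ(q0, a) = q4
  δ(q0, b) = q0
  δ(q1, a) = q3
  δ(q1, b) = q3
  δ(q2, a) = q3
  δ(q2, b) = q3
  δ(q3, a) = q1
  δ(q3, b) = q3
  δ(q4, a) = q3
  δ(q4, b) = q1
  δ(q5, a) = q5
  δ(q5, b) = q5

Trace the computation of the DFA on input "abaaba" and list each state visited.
read 'a': q0 → q4
  read 'b': q4 → q1
  read 'a': q1 → q3
  read 'a': q3 → q1
  read 'b': q1 → q3
  read 'a': q3 → q1
q0 -> q4 -> q1 -> q3 -> q1 -> q3 -> q1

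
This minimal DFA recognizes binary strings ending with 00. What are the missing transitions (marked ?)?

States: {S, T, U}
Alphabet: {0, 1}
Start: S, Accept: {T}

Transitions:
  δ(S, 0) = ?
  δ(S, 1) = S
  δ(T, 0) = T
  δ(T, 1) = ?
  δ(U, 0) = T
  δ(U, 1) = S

From the language and accept set, identify what each state tracks — S: last symbol not 0; T: two trailing 0's; U: one trailing 0.
Each missing δ(q, a) is the state matching the new tracked value after reading a.
δ(S, 0) = U; δ(T, 1) = S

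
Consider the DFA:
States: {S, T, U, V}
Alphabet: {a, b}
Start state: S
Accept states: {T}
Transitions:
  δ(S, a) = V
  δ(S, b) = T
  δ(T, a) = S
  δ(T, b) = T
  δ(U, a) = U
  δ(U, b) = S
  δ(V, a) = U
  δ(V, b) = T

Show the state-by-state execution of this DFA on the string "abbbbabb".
read 'a': S → V
  read 'b': V → T
  read 'b': T → T
  read 'b': T → T
  read 'b': T → T
  read 'a': T → S
  read 'b': S → T
  read 'b': T → T
S -> V -> T -> T -> T -> T -> S -> T -> T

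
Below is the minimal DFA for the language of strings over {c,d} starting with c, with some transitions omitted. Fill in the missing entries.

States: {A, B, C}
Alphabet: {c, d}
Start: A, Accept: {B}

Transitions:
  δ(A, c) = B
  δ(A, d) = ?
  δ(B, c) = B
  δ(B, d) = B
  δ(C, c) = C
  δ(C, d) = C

From the language and accept set, identify what each state tracks — A: no input read; B: started with c; C: started with d (dead).
Each missing δ(q, a) is the state matching the new tracked value after reading a.
δ(A, d) = C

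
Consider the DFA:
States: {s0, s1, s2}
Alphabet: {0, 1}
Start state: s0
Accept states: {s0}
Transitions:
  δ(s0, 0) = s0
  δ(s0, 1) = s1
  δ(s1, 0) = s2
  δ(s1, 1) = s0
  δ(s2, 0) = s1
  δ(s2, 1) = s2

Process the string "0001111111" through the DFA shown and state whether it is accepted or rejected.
Processing string "0001111111":
  s0 --0--> s0
  s0 --0--> s0
  s0 --0--> s0
  s0 --1--> s1
  s1 --1--> s0
  s0 --1--> s1
  s1 --1--> s0
  s0 --1--> s1
  s1 --1--> s0
  s0 --1--> s1
Final state: s1
Accept states: {s0}
No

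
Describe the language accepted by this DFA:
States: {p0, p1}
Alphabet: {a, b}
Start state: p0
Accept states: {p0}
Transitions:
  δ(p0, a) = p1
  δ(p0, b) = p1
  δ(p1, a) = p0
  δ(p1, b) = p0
Testing a few strings:
  'a' → reject
  'b' → reject
  'aab' → reject
  'ab' → accept
State roles: p0=even length so far; p1=odd length so far
All strings over {a,b} of even length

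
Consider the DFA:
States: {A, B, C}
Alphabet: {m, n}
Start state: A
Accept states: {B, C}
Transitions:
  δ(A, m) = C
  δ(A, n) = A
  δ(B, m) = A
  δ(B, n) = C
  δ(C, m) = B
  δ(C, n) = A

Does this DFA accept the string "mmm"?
Processing string "mmm":
  A --m--> C
  C --m--> B
  B --m--> A
Final state: A
Accept states: {B, C}
No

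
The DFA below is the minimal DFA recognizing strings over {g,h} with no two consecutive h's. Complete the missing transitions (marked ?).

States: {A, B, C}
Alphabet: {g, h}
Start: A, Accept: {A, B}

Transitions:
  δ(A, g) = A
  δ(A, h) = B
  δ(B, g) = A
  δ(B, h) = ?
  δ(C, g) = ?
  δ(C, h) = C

From the language and accept set, identify what each state tracks — A: last symbol not h (ok); B: last symbol h (ok); C: saw hh (dead).
Each missing δ(q, a) is the state matching the new tracked value after reading a.
δ(B, h) = C; δ(C, g) = C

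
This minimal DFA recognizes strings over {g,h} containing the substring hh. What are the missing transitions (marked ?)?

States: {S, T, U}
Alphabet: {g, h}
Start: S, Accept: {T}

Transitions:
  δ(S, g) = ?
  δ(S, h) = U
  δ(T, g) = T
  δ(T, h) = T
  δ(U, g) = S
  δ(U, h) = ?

From the language and accept set, identify what each state tracks — S: no progress toward hh; T: substring hh seen; U: one trailing h.
Each missing δ(q, a) is the state matching the new tracked value after reading a.
δ(S, g) = S; δ(U, h) = T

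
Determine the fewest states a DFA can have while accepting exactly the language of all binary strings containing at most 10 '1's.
By Myhill–Nerode, count the distinguishable equivalence classes: 12 classes — having seen 0, 1, …, 10, or >10 copies of '1'; counts 0 through 10 are accepting and >10 is dead.
12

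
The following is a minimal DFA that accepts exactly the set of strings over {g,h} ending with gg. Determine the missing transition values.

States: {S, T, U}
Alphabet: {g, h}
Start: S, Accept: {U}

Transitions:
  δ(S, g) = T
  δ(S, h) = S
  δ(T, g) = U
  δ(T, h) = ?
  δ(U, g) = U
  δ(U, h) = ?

From the language and accept set, identify what each state tracks — S: last symbol not g; T: one trailing g; U: two trailing g's.
Each missing δ(q, a) is the state matching the new tracked value after reading a.
δ(T, h) = S; δ(U, h) = S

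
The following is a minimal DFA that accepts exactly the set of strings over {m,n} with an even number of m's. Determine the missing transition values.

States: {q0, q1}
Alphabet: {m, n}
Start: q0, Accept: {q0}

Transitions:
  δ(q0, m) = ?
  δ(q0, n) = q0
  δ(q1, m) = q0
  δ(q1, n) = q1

From the language and accept set, identify what each state tracks — q0: even number of m's so far; q1: odd number of m's so far.
Each missing δ(q, a) is the state matching the new tracked value after reading a.
δ(q0, m) = q1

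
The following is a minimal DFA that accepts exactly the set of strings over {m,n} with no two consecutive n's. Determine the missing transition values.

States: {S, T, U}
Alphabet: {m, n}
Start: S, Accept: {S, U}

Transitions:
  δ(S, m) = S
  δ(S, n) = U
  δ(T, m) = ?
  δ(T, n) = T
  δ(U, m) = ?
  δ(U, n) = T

From the language and accept set, identify what each state tracks — S: last symbol not n (ok); T: saw nn (dead); U: last symbol n (ok).
Each missing δ(q, a) is the state matching the new tracked value after reading a.
δ(T, m) = T; δ(U, m) = S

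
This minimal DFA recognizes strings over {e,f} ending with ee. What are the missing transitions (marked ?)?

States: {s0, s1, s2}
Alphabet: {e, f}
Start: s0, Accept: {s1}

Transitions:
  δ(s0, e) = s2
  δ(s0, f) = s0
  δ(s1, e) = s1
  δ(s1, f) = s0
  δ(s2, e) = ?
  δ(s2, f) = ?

From the language and accept set, identify what each state tracks — s0: last symbol not e; s1: two trailing e's; s2: one trailing e.
Each missing δ(q, a) is the state matching the new tracked value after reading a.
δ(s2, e) = s1; δ(s2, f) = s0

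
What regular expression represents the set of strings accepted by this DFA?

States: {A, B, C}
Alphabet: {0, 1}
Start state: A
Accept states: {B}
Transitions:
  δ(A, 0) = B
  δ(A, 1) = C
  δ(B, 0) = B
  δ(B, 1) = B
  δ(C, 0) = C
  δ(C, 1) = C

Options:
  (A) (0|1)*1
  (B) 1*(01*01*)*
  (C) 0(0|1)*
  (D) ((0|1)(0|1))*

Check each option against the DFA on short strings; one disagreement eliminates an option:
  (A) (0|1)*1: on '0' the DFA goes A → B and accepts (B ∈ Accept), but the regex does not match it → eliminate
  (B) 1*(01*01*)*: on ε the DFA stays in A and rejects (A ∉ Accept), but the regex matches it → eliminate
  (C) 0(0|1)*: agrees with the DFA on every string of length ≤ 6
  (D) ((0|1)(0|1))*: on ε the DFA stays in A and rejects (A ∉ Accept), but the regex matches it → eliminate
Only (C) is consistent with the DFA.
(C) 0(0|1)*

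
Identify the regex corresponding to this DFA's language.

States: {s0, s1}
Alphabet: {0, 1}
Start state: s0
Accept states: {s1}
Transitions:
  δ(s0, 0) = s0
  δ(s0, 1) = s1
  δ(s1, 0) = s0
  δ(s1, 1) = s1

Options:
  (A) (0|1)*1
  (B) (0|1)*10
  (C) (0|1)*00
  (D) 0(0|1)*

Check each option against the DFA on short strings; one disagreement eliminates an option:
  (A) (0|1)*1: agrees with the DFA on every string of length ≤ 6
  (B) (0|1)*10: on '1' the DFA goes s0 → s1 and accepts (s1 ∈ Accept), but the regex does not match it → eliminate
  (C) (0|1)*00: on '1' the DFA goes s0 → s1 and accepts (s1 ∈ Accept), but the regex does not match it → eliminate
  (D) 0(0|1)*: on '0' the DFA goes s0 → s0 and rejects (s0 ∉ Accept), but the regex matches it → eliminate
Only (A) is consistent with the DFA.
(A) (0|1)*1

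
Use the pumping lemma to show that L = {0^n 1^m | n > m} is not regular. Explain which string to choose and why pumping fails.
Assume L is regular with pumping length p. Idea: pumping down the 0-block drops the 0-count to at most the 1-count.
Choose s = 0^(p+1) 1^p ∈ L (|s| = 2p+1 ≥ p). By the pumping lemma, s = xyz with |xy| ≤ p, |y| > 0, so y = 0^k with k ≥ 1. Take i = 0: xz = 0^(p+1−k) 1^p. Since k ≥ 1, p+1−k ≤ p, so the number of 0's is no longer strictly greater than the number of 1's, hence xz ∉ L.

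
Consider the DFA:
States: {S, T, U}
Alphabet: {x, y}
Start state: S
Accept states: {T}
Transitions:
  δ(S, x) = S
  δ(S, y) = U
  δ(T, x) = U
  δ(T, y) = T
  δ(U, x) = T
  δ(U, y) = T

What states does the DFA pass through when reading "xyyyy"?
read 'x': S → S
  read 'y': S → U
  read 'y': U → T
  read 'y': T → T
  read 'y': T → T
S -> S -> U -> T -> T -> T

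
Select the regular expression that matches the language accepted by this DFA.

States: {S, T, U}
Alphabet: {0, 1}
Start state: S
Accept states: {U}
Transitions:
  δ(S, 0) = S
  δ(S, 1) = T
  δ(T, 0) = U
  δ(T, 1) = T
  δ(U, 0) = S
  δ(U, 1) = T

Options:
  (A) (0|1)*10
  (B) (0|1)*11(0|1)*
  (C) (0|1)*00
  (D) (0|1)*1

Check each option against the DFA on short strings; one disagreement eliminates an option:
  (A) (0|1)*10: agrees with the DFA on every string of length ≤ 6
  (B) (0|1)*11(0|1)*: on '10' the DFA goes S → T → U and accepts (U ∈ Accept), but the regex does not match it → eliminate
  (C) (0|1)*00: on '00' the DFA goes S → S → S and rejects (S ∉ Accept), but the regex matches it → eliminate
  (D) (0|1)*1: on '1' the DFA goes S → T and rejects (T ∉ Accept), but the regex matches it → eliminate
Only (A) is consistent with the DFA.
(A) (0|1)*10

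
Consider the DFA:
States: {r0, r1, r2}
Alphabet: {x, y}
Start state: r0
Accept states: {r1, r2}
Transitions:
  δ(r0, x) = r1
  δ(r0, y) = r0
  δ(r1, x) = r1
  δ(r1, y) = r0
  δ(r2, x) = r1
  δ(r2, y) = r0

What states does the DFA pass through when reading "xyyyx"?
read 'x': r0 → r1
  read 'y': r1 → r0
  read 'y': r0 → r0
  read 'y': r0 → r0
  read 'x': r0 → r1
r0 -> r1 -> r0 -> r0 -> r0 -> r1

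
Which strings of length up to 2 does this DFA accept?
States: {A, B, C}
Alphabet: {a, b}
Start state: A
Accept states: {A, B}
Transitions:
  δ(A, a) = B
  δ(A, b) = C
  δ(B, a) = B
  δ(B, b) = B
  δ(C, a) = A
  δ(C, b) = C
ε, a, aa, ab, ba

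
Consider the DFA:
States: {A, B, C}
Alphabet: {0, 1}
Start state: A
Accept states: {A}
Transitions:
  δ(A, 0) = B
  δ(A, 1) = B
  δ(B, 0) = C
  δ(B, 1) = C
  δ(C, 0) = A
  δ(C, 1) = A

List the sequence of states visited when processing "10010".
read '1': A → B
  read '0': B → C
  read '0': C → A
  read '1': A → B
  read '0': B → C
A -> B -> C -> A -> B -> C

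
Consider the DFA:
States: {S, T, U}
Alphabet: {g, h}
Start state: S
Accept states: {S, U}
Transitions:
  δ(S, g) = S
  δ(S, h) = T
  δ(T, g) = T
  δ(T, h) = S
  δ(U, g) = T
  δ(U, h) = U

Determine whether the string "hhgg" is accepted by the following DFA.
Processing string "hhgg":
  S --h--> T
  T --h--> S
  S --g--> S
  S --g--> S
Final state: S
Accept states: {S, U}
Yes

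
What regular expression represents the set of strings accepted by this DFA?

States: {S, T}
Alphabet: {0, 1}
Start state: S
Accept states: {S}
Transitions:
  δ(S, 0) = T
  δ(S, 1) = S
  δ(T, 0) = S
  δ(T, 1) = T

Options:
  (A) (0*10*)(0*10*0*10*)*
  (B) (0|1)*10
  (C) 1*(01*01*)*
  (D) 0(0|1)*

Check each option against the DFA on short strings; one disagreement eliminates an option:
  (A) (0*10*)(0*10*0*10*)*: on ε the DFA stays in S and accepts (S ∈ Accept), but the regex does not match it → eliminate
  (B) (0|1)*10: on ε the DFA stays in S and accepts (S ∈ Accept), but the regex does not match it → eliminate
  (C) 1*(01*01*)*: agrees with the DFA on every string of length ≤ 6
  (D) 0(0|1)*: on ε the DFA stays in S and accepts (S ∈ Accept), but the regex does not match it → eliminate
Only (C) is consistent with the DFA.
(C) 1*(01*01*)*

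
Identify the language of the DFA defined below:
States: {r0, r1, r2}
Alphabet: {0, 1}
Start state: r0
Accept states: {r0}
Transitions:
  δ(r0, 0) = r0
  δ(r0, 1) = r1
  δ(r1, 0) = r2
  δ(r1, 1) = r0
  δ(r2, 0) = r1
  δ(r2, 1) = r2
Testing a few strings:
  '000' → accept
  '001' → reject
  '1011' → reject
  '1010' → reject
State roles: r0=value ≡ 0 (mod 3); r1=value ≡ 1 (mod 3); r2=value ≡ 2 (mod 3)
All binary strings representing a multiple of 3 (read in base 2; leading zeros allowed and ε counts as 0)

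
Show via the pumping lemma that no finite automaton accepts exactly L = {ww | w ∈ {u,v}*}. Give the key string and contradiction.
Assume L is regular with pumping length p. Idea: pumping the leading u-block breaks the equality of the two halves.
Choose s = u^p v u^p v ∈ L (with w = u^p v). |s| = 2p+2 ≥ p. By the pumping lemma, s = xyz with |xy| ≤ p, |y| > 0, so y = u^k with k ≥ 1, in the first u-block. Then xy²z = u^(p+k) v u^p v, of length 2p+2+k. If k is odd this length is odd, so it cannot be of the form ww. If k is even, each half has length p+1+k/2 ≤ p+k, so the first half lies entirely inside the leading u-block and contains no v, while the second half ends in v; the halves differ. Either way xy²z ∉ L.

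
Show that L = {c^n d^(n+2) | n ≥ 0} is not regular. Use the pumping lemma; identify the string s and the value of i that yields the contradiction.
Assume L is regular with pumping length p. Idea: pumping the c-block breaks the fixed offset of 2.
Choose s = c^p d^(p+2) ∈ L. By the pumping lemma, s = xyz with |xy| ≤ p, |y| > 0, so y = c^k with k ≥ 1. Then xy²z = c^(p+k) d^(p+2). For this to be in L we would need p+2 = (p+k)+2, i.e. k = 0, contradicting k ≥ 1. So xy²z ∉ L.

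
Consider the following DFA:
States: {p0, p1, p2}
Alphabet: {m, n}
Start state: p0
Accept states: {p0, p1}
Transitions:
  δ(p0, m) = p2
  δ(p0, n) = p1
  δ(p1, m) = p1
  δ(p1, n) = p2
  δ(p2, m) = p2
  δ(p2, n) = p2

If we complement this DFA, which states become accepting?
Complement accept states = All states \ Original accept states
= {p0, p1, p2} \ {p0, p1}
{p2}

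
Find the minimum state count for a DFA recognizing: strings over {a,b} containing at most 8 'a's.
By Myhill–Nerode, count the distinguishable equivalence classes: 10 classes — having seen 0, 1, …, 8, or >8 copies of 'a'; counts 0 through 8 are accepting and >8 is dead.
10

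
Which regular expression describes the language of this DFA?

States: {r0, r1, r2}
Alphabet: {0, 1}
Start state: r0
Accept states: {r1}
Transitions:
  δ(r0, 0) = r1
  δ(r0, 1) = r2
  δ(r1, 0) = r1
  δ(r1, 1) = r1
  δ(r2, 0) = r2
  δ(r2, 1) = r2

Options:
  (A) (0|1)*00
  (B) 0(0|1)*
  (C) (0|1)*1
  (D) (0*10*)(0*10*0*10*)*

Check each option against the DFA on short strings; one disagreement eliminates an option:
  (A) (0|1)*00: on '0' the DFA goes r0 → r1 and accepts (r1 ∈ Accept), but the regex does not match it → eliminate
  (B) 0(0|1)*: agrees with the DFA on every string of length ≤ 6
  (C) (0|1)*1: on '0' the DFA goes r0 → r1 and accepts (r1 ∈ Accept), but the regex does not match it → eliminate
  (D) (0*10*)(0*10*0*10*)*: on '0' the DFA goes r0 → r1 and accepts (r1 ∈ Accept), but the regex does not match it → eliminate
Only (B) is consistent with the DFA.
(B) 0(0|1)*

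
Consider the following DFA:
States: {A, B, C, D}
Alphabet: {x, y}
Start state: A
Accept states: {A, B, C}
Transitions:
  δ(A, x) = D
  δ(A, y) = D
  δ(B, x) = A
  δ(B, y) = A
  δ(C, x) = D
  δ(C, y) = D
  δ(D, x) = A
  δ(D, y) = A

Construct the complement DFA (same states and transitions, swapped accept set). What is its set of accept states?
Complement accept states = All states \ Original accept states
= {A, B, C, D} \ {A, B, C}
{D}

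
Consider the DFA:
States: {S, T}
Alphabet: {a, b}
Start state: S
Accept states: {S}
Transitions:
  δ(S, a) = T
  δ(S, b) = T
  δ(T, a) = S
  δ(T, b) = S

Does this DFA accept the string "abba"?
Processing string "abba":
  S --a--> T
  T --b--> S
  S --b--> T
  T --a--> S
Final state: S
Accept states: {S}
Yes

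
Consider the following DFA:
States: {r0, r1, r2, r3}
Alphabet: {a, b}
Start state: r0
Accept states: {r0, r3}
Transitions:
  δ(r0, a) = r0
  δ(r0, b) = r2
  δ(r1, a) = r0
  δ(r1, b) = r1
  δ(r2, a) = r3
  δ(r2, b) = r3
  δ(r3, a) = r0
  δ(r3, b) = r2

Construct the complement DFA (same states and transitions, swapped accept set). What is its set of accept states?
Complement accept states = All states \ Original accept states
= {r0, r1, r2, r3} \ {r0, r3}
{r1, r2}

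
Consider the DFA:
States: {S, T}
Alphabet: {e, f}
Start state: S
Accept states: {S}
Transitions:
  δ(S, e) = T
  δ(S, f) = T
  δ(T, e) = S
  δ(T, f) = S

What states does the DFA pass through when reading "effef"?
read 'e': S → T
  read 'f': T → S
  read 'f': S → T
  read 'e': T → S
  read 'f': S → T
S -> T -> S -> T -> S -> T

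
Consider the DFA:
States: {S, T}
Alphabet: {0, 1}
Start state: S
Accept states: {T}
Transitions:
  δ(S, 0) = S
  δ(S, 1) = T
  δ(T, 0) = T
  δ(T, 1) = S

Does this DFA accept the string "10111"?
Processing string "10111":
  S --1--> T
  T --0--> T
  T --1--> S
  S --1--> T
  T --1--> S
Final state: S
Accept states: {T}
No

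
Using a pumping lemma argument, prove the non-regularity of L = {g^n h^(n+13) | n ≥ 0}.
Assume L is regular with pumping length p. Idea: pumping the g-block breaks the fixed offset of 13.
Choose s = g^p h^(p+13) ∈ L. By the pumping lemma, s = xyz with |xy| ≤ p, |y| > 0, so y = g^k with k ≥ 1. Then xy²z = g^(p+k) h^(p+13). For this to be in L we would need p+13 = (p+k)+13, i.e. k = 0, contradicting k ≥ 1. So xy²z ∉ L.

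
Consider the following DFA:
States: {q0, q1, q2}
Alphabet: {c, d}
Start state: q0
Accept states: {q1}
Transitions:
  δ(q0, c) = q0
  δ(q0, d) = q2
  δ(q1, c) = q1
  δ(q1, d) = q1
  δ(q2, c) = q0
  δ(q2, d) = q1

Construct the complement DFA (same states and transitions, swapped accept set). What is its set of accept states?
Complement accept states = All states \ Original accept states
= {q0, q1, q2} \ {q1}
{q0, q2}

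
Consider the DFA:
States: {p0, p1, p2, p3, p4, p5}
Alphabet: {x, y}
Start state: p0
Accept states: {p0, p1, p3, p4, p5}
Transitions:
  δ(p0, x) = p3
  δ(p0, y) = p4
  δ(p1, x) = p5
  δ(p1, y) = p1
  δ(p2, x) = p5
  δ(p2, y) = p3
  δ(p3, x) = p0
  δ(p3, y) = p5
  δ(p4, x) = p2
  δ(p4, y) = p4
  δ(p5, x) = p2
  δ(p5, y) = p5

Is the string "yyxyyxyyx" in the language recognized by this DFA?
Processing string "yyxyyxyyx":
  p0 --y--> p4
  p4 --y--> p4
  p4 --x--> p2
  p2 --y--> p3
  p3 --y--> p5
  p5 --x--> p2
  p2 --y--> p3
  p3 --y--> p5
  p5 --x--> p2
Final state: p2
Accept states: {p0, p1, p3, p4, p5}
No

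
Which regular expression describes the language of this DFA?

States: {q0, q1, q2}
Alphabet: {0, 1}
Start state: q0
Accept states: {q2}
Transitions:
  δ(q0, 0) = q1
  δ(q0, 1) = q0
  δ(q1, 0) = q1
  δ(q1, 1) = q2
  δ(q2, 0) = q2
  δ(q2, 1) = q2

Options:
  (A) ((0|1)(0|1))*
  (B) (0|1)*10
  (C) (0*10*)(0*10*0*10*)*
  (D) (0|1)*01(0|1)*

Check each option against the DFA on short strings; one disagreement eliminates an option:
  (A) ((0|1)(0|1))*: on ε the DFA stays in q0 and rejects (q0 ∉ Accept), but the regex matches it → eliminate
  (B) (0|1)*10: on '01' the DFA goes q0 → q1 → q2 and accepts (q2 ∈ Accept), but the regex does not match it → eliminate
  (C) (0*10*)(0*10*0*10*)*: on '1' the DFA goes q0 → q0 and rejects (q0 ∉ Accept), but the regex matches it → eliminate
  (D) (0|1)*01(0|1)*: agrees with the DFA on every string of length ≤ 6
Only (D) is consistent with the DFA.
(D) (0|1)*01(0|1)*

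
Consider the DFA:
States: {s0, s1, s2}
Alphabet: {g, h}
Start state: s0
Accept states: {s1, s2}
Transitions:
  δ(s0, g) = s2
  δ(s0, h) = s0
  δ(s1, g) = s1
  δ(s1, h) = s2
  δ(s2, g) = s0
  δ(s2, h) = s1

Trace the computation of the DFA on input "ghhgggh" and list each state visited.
read 'g': s0 → s2
  read 'h': s2 → s1
  read 'h': s1 → s2
  read 'g': s2 → s0
  read 'g': s0 → s2
  read 'g': s2 → s0
  read 'h': s0 → s0
s0 -> s2 -> s1 -> s2 -> s0 -> s2 -> s0 -> s0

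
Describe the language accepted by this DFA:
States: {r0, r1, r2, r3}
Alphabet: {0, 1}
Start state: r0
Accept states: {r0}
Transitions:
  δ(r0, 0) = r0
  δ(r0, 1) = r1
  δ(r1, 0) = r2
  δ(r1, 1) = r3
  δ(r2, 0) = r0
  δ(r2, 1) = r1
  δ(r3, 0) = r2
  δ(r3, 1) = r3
Testing a few strings:
  '101' → reject
  '0' → accept
  '000' → accept
  '1' → reject
State roles: r0=value ≡ 0 (mod 4); r1=value ≡ 1 (mod 4); r2=value ≡ 2 (mod 4); r3=value ≡ 3 (mod 4)
All binary strings representing a multiple of 4 (read in base 2; leading zeros allowed and ε counts as 0)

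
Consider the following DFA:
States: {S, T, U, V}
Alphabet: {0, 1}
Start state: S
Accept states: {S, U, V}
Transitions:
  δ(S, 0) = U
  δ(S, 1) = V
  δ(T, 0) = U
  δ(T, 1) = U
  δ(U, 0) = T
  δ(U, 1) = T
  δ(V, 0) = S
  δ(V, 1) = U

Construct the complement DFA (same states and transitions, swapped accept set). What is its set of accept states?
Complement accept states = All states \ Original accept states
= {S, T, U, V} \ {S, U, V}
{T}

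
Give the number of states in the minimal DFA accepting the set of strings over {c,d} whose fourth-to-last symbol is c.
By Myhill–Nerode, count the distinguishable equivalence classes: 2^4 = 16 classes — the DFA must remember the last 4 symbols read; every pair of distinct length-4 suffixes is distinguishable by some continuation.
16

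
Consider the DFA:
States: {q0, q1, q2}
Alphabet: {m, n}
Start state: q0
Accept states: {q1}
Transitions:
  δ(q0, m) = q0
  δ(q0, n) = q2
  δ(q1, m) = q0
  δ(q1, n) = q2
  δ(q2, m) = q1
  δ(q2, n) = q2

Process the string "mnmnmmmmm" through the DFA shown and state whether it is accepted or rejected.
Processing string "mnmnmmmmm":
  q0 --m--> q0
  q0 --n--> q2
  q2 --m--> q1
  q1 --n--> q2
  q2 --m--> q1
  q1 --m--> q0
  q0 --m--> q0
  q0 --m--> q0
  q0 --m--> q0
Final state: q0
Accept states: {q1}
No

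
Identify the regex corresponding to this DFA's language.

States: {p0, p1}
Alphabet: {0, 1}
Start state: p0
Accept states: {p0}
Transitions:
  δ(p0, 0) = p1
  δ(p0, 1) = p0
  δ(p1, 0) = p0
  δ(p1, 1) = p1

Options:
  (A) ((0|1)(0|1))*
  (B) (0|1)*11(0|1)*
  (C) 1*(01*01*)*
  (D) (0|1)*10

Check each option against the DFA on short strings; one disagreement eliminates an option:
  (A) ((0|1)(0|1))*: on '1' the DFA goes p0 → p0 and accepts (p0 ∈ Accept), but the regex does not match it → eliminate
  (B) (0|1)*11(0|1)*: on ε the DFA stays in p0 and accepts (p0 ∈ Accept), but the regex does not match it → eliminate
  (C) 1*(01*01*)*: agrees with the DFA on every string of length ≤ 6
  (D) (0|1)*10: on ε the DFA stays in p0 and accepts (p0 ∈ Accept), but the regex does not match it → eliminate
Only (C) is consistent with the DFA.
(C) 1*(01*01*)*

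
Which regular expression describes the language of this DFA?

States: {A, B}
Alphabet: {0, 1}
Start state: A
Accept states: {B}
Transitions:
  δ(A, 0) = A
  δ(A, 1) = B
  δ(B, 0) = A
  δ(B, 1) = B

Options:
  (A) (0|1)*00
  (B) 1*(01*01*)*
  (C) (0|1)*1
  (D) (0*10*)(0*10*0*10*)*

Check each option against the DFA on short strings; one disagreement eliminates an option:
  (A) (0|1)*00: on '1' the DFA goes A → B and accepts (B ∈ Accept), but the regex does not match it → eliminate
  (B) 1*(01*01*)*: on ε the DFA stays in A and rejects (A ∉ Accept), but the regex matches it → eliminate
  (C) (0|1)*1: agrees with the DFA on every string of length ≤ 6
  (D) (0*10*)(0*10*0*10*)*: on '10' the DFA goes A → B → A and rejects (A ∉ Accept), but the regex matches it → eliminate
Only (C) is consistent with the DFA.
(C) (0|1)*1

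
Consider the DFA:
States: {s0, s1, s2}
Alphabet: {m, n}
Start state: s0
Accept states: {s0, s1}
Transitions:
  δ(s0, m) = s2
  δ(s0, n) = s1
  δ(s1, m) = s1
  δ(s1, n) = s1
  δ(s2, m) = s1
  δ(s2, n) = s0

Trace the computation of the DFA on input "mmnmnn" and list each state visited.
read 'm': s0 → s2
  read 'm': s2 → s1
  read 'n': s1 → s1
  read 'm': s1 → s1
  read 'n': s1 → s1
  read 'n': s1 → s1
s0 -> s2 -> s1 -> s1 -> s1 -> s1 -> s1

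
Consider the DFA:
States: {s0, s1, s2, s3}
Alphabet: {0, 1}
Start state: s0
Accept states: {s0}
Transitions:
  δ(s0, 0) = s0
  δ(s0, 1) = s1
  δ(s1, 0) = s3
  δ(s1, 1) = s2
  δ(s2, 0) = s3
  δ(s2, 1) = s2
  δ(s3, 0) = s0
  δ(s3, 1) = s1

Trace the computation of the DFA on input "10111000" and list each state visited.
read '1': s0 → s1
  read '0': s1 → s3
  read '1': s3 → s1
  read '1': s1 → s2
  read '1': s2 → s2
  read '0': s2 → s3
  read '0': s3 → s0
  read '0': s0 → s0
s0 -> s1 -> s3 -> s1 -> s2 -> s2 -> s3 -> s0 -> s0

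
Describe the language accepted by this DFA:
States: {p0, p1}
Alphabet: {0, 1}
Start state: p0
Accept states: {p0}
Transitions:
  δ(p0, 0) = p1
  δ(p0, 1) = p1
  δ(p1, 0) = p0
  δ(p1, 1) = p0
Testing a few strings:
  '10' → accept
  '011' → reject
  '1' → reject
  '110' → reject
State roles: p0=even length so far; p1=odd length so far
All binary strings of even length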